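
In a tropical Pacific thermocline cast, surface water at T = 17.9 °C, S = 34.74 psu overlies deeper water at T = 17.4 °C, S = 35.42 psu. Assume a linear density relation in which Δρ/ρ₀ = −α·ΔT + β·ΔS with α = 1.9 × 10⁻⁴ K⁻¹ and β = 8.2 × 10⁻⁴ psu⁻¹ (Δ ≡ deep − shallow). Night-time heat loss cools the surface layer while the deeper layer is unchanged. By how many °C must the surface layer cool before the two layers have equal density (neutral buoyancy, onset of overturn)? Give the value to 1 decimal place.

3.4 °C

Neutral buoyancy requires Δρ = 0, i.e. −α(T_deep − T_surf′) + β(S_deep − S_surf) = 0.
T_surf′ = T_deep − (β/α)·ΔS = 17.4 − (8.2 × 10⁻⁴/1.9 × 10⁻⁴)·(+0.68) = 14.465 °C.
Cooling required: 17.9 − (14.465) = 3.435 °C.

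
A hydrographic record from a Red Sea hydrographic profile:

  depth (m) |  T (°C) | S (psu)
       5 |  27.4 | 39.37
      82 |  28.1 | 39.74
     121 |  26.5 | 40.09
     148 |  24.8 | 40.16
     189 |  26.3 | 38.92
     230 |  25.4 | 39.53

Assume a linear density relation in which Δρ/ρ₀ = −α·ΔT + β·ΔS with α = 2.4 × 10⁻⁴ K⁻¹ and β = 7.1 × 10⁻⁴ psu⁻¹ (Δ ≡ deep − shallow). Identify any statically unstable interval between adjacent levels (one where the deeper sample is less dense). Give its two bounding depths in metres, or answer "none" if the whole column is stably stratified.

148–189 m

Evaluate Δρ/ρ₀ = −αΔT + βΔS across each adjacent pair:
  5–82 m: −αΔT+βΔS = −(2.4 × 10⁻⁴)(+0.7)+(7.1 × 10⁻⁴)(+0.37) = 9.5 × 10⁻⁵ → stable
  82–121 m: −αΔT+βΔS = −(2.4 × 10⁻⁴)(-1.6)+(7.1 × 10⁻⁴)(+0.35) = 6.3 × 10⁻⁴ → stable
  121–148 m: −αΔT+βΔS = −(2.4 × 10⁻⁴)(-1.7)+(7.1 × 10⁻⁴)(+0.07) = 4.6 × 10⁻⁴ → stable
  148–189 m: −αΔT+βΔS = −(2.4 × 10⁻⁴)(+1.5)+(7.1 × 10⁻⁴)(-1.24) = -1.2 × 10⁻³ → UNSTABLE
  189–230 m: −αΔT+βΔS = −(2.4 × 10⁻⁴)(-0.9)+(7.1 × 10⁻⁴)(+0.61) = 6.5 × 10⁻⁴ → stable
The 148–189 m interval has Δρ < 0: lighter water underlies denser water.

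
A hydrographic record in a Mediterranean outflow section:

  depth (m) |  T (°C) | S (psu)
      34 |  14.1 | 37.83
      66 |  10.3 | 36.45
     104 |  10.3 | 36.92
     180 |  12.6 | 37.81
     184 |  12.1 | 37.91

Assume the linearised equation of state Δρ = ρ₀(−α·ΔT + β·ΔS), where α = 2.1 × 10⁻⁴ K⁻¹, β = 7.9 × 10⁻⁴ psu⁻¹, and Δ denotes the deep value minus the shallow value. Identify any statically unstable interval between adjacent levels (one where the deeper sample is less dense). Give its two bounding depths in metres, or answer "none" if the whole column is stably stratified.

Evaluate Δρ/ρ₀ = −αΔT + βΔS across each adjacent pair:
  34–66 m: −αΔT+βΔS = −(2.1 × 10⁻⁴)(-3.8)+(7.9 × 10⁻⁴)(-1.38) = -2.9 × 10⁻⁴ → UNSTABLE
  66–104 m: −αΔT+βΔS = −(2.1 × 10⁻⁴)(+0.0)+(7.9 × 10⁻⁴)(+0.47) = 3.7 × 10⁻⁴ → stable
  104–180 m: −αΔT+βΔS = −(2.1 × 10⁻⁴)(+2.3)+(7.9 × 10⁻⁴)(+0.89) = 2.2 × 10⁻⁴ → stable
  180–184 m: −αΔT+βΔS = −(2.1 × 10⁻⁴)(-0.5)+(7.9 × 10⁻⁴)(+0.10) = 1.8 × 10⁻⁴ → stable
The 34–66 m interval has Δρ < 0: lighter water underlies denser water.

34–66 m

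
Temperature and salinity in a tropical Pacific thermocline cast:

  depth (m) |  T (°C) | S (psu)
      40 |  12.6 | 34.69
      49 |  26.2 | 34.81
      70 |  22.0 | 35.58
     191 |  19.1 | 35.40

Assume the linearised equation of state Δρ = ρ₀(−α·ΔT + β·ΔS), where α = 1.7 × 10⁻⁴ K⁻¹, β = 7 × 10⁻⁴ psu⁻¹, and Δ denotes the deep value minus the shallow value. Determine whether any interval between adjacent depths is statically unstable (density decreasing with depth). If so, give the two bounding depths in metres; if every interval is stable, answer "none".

Evaluate Δρ/ρ₀ = −αΔT + βΔS across each adjacent pair:
  40–49 m: −αΔT+βΔS = −(1.7 × 10⁻⁴)(+13.6)+(7 × 10⁻⁴)(+0.12) = -2.2 × 10⁻³ → UNSTABLE
  49–70 m: −αΔT+βΔS = −(1.7 × 10⁻⁴)(-4.2)+(7 × 10⁻⁴)(+0.77) = 1.3 × 10⁻³ → stable
  70–191 m: −αΔT+βΔS = −(1.7 × 10⁻⁴)(-2.9)+(7 × 10⁻⁴)(-0.18) = 3.7 × 10⁻⁴ → stable
The 40–49 m interval has Δρ < 0: lighter water underlies denser water.

40–49 m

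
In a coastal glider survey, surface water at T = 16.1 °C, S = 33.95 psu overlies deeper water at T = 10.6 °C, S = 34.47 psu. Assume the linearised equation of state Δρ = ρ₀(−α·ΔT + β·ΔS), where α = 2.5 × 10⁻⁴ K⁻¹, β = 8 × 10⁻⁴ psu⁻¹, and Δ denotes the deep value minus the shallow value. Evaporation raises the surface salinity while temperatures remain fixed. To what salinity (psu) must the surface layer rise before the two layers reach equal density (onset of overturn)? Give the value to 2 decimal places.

36.19 psu

Neutral buoyancy requires −α(T_deep − T_surf) + β(S_deep − S_surf′) = 0.
S_surf′ = S_deep − (α/β)·ΔT = 34.47 − (2.5 × 10⁻⁴/8 × 10⁻⁴)·(-5.5) = 36.1887 psu.
Increase required: 36.1887 − 33.95 = 2.2387 psu.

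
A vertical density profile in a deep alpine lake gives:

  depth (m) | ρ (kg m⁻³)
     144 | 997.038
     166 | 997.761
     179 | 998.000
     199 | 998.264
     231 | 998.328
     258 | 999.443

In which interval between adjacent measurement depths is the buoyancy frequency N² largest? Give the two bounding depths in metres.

231–258 m

Compute the density gradient over each adjacent pair:
  144–166 m: Δρ/Δz = 0.723/22 = 0.033 kg m⁻⁴
  166–179 m: Δρ/Δz = 0.239/13 = 0.018 kg m⁻⁴
  179–199 m: Δρ/Δz = 0.264/20 = 0.013 kg m⁻⁴
  199–231 m: Δρ/Δz = 0.064/32 = 2.0 × 10⁻³ kg m⁻⁴
  231–258 m: Δρ/Δz = 1.115/27 = 0.041 kg m⁻⁴
The largest gradient is in the 231–258 m interval — the pycnocline.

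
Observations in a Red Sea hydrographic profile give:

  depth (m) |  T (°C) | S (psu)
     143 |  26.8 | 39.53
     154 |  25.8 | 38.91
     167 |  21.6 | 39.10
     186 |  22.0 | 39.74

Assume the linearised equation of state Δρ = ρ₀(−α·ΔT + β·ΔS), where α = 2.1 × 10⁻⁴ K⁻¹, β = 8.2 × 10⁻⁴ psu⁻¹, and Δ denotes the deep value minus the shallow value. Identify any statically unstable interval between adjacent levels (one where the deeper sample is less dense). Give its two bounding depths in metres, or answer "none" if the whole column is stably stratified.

143–154 m

Evaluate Δρ/ρ₀ = −αΔT + βΔS across each adjacent pair:
  143–154 m: −αΔT+βΔS = −(2.1 × 10⁻⁴)(-1.0)+(8.2 × 10⁻⁴)(-0.62) = -3.0 × 10⁻⁴ → UNSTABLE
  154–167 m: −αΔT+βΔS = −(2.1 × 10⁻⁴)(-4.2)+(8.2 × 10⁻⁴)(+0.19) = 1.0 × 10⁻³ → stable
  167–186 m: −αΔT+βΔS = −(2.1 × 10⁻⁴)(+0.4)+(8.2 × 10⁻⁴)(+0.64) = 4.4 × 10⁻⁴ → stable
The 143–154 m interval has Δρ < 0: lighter water underlies denser water.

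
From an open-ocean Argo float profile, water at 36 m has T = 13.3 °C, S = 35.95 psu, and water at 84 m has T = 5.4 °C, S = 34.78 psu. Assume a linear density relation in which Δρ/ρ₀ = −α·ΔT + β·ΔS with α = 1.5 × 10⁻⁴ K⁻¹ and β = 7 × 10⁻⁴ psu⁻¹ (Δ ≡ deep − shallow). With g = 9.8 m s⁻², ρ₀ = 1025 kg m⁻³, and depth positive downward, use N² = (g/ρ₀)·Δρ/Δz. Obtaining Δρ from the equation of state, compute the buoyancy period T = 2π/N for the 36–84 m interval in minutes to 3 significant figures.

12.1 min

ΔT = -7.9 K, ΔS = -1.17 psu (deep − shallow).
Δρ/ρ₀ = −αΔT + βΔS = 1.185 × 10⁻³ − 8.19 × 10⁻⁴ = 3.66 × 10⁻⁴, so Δρ ≈ 0.3751 kg m⁻³.
N² = (g/ρ₀)·Δρ/Δz = g·(Δρ/ρ₀)/Δz = 9.8 × 3.66 × 10⁻⁴ / 48 = 7.4725 × 10⁻⁵ s⁻².
N = √(7.4725 × 10⁻⁵) = 8.6444 × 10⁻³ rad s⁻¹ → T = 2π/N = 726.85 s = 12.114 min ≈ 12.1 min.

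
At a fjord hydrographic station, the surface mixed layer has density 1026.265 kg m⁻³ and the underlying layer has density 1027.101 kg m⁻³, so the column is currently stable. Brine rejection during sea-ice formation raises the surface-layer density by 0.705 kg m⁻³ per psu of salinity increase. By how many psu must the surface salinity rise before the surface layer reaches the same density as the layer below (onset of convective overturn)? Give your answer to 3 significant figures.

1.19 psu

Density deficit of the surface layer: 1027.101 − 1026.265 = 0.836 kg m⁻³.
Required change = 0.836 / 0.705 = 1.19 psu.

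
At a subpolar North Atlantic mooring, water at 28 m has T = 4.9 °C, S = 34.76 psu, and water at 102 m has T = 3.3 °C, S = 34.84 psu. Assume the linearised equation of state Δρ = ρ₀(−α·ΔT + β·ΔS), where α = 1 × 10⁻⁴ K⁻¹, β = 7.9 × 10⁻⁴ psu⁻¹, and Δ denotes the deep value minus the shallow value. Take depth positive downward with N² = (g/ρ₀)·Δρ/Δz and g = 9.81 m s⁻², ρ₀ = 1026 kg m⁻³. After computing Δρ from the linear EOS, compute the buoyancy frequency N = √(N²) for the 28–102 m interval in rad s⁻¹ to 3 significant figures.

5.44 × 10⁻³ rad s⁻¹

ΔT = -1.6 K, ΔS = +0.08 psu (deep − shallow).
Δρ/ρ₀ = −αΔT + βΔS = 1.60 × 10⁻⁴ + 6.32 × 10⁻⁵ = 2.232 × 10⁻⁴, so Δρ ≈ 0.2290 kg m⁻³.
N² = (g/ρ₀)·Δρ/Δz = g·(Δρ/ρ₀)/Δz = 9.81 × 2.232 × 10⁻⁴ / 74 = 2.9589 × 10⁻⁵ s⁻².
N = √(2.9589 × 10⁻⁵) = 5.4396 × 10⁻³ rad s⁻¹ ≈ 5.44 × 10⁻³ rad s⁻¹.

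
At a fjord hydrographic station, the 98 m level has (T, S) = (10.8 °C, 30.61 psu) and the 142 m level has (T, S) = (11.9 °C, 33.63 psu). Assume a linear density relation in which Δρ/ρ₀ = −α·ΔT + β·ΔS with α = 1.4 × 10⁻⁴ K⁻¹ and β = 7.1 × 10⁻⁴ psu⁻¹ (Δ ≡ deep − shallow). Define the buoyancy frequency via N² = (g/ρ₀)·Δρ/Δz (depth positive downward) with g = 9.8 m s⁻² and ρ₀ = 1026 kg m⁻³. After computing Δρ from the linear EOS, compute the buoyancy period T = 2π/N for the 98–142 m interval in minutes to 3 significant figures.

ΔT = +1.1 K, ΔS = +3.02 psu (deep − shallow).
Δρ/ρ₀ = −αΔT + βΔS = -1.54 × 10⁻⁴ + 2.1442 × 10⁻³ = 1.9902 × 10⁻³, so Δρ ≈ 2.042 kg m⁻³.
N² = (g/ρ₀)·Δρ/Δz = g·(Δρ/ρ₀)/Δz = 9.8 × 1.9902 × 10⁻³ / 44 = 4.4327 × 10⁻⁴ s⁻².
N = √(4.4327 × 10⁻⁴) = 0.021054 rad s⁻¹ → T = 2π/N = 298.43 s = 4.9738 min ≈ 4.97 min.

4.97 min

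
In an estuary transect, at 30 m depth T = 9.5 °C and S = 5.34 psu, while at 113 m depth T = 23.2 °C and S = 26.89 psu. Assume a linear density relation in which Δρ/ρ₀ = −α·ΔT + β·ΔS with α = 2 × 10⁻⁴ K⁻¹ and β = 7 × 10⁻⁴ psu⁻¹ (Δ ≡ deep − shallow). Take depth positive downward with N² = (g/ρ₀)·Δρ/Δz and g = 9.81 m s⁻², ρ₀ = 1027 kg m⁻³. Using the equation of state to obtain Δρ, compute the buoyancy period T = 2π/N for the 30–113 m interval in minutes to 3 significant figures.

ΔT = +13.7 K, ΔS = +21.55 psu (deep − shallow).
Δρ/ρ₀ = −αΔT + βΔS = -2.74 × 10⁻³ + 0.015085 = 0.012345, so Δρ ≈ 12.68 kg m⁻³.
N² = (g/ρ₀)·Δρ/Δz = g·(Δρ/ρ₀)/Δz = 9.81 × 0.012345 / 83 = 1.4591 × 10⁻³ s⁻².
N = √(1.4591 × 10⁻³) = 0.038198 rad s⁻¹ → T = 2π/N = 164.49 s = 2.7415 min ≈ 2.74 min.

2.74 min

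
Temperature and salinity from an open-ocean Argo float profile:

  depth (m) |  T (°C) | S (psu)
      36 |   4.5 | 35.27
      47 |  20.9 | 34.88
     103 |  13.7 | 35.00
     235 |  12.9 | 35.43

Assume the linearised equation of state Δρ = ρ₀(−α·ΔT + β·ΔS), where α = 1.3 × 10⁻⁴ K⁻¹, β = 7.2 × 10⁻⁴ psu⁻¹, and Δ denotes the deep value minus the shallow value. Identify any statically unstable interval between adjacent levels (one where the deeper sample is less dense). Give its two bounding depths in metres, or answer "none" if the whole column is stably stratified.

Evaluate Δρ/ρ₀ = −αΔT + βΔS across each adjacent pair:
  36–47 m: −αΔT+βΔS = −(1.3 × 10⁻⁴)(+16.4)+(7.2 × 10⁻⁴)(-0.39) = -2.4 × 10⁻³ → UNSTABLE
  47–103 m: −αΔT+βΔS = −(1.3 × 10⁻⁴)(-7.2)+(7.2 × 10⁻⁴)(+0.12) = 1.0 × 10⁻³ → stable
  103–235 m: −αΔT+βΔS = −(1.3 × 10⁻⁴)(-0.8)+(7.2 × 10⁻⁴)(+0.43) = 4.1 × 10⁻⁴ → stable
The 36–47 m interval has Δρ < 0: lighter water underlies denser water.

36–47 m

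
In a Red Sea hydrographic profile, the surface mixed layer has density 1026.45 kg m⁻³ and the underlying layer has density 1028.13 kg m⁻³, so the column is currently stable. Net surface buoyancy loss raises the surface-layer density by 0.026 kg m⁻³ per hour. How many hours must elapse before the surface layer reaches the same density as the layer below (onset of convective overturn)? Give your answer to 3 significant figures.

Density deficit of the surface layer: 1028.13 − 1026.45 = 1.68 kg m⁻³.
Required change = 1.68 / 0.026 = 64.6 hours.

64.6 hours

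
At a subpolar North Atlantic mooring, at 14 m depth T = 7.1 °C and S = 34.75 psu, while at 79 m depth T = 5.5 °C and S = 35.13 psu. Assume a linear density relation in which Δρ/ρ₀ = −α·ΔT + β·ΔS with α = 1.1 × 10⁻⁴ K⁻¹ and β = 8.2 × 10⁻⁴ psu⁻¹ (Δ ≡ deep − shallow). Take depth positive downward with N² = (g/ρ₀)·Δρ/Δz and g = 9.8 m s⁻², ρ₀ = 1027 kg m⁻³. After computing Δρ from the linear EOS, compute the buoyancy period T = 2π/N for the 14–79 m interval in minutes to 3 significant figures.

12.2 min

ΔT = -1.6 K, ΔS = +0.38 psu (deep − shallow).
Δρ/ρ₀ = −αΔT + βΔS = 1.76 × 10⁻⁴ + 3.116 × 10⁻⁴ = 4.876 × 10⁻⁴, so Δρ ≈ 0.5008 kg m⁻³.
N² = (g/ρ₀)·Δρ/Δz = g·(Δρ/ρ₀)/Δz = 9.8 × 4.876 × 10⁻⁴ / 65 = 7.3515 × 10⁻⁵ s⁻².
N = √(7.3515 × 10⁻⁵) = 8.5741 × 10⁻³ rad s⁻¹ → T = 2π/N = 732.81 s = 12.213 min ≈ 12.2 min.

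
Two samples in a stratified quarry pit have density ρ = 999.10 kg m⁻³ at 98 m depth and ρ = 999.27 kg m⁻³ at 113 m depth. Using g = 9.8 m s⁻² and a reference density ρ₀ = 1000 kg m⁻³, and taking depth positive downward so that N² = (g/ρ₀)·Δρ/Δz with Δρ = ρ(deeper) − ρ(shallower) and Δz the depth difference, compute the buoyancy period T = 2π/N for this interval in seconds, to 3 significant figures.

Δρ = 999.27 − 999.10 = 0.17 kg m⁻³ over Δz = 113 − 98 = 15 m.
N² = (9.8/1000) × (0.17/15) = 1.1107 × 10⁻⁴ s⁻².
N = √(1.1107 × 10⁻⁴) = 0.010539 rad s⁻¹, so T = 2π/N = 596.18 s ≈ 596 s.

596 s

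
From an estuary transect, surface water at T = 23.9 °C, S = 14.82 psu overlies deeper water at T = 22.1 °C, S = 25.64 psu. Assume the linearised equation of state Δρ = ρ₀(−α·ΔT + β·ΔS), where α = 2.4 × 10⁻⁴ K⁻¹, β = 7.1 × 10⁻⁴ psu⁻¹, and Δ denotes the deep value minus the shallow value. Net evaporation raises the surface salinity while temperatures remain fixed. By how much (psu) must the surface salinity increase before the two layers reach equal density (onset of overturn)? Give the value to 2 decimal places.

11.43 psu

Neutral buoyancy requires −α(T_deep − T_surf) + β(S_deep − S_surf′) = 0.
S_surf′ = S_deep − (α/β)·ΔT = 25.64 − (2.4 × 10⁻⁴/7.1 × 10⁻⁴)·(-1.8) = 26.2485 psu.
Increase required: 26.2485 − 14.82 = 11.4285 psu.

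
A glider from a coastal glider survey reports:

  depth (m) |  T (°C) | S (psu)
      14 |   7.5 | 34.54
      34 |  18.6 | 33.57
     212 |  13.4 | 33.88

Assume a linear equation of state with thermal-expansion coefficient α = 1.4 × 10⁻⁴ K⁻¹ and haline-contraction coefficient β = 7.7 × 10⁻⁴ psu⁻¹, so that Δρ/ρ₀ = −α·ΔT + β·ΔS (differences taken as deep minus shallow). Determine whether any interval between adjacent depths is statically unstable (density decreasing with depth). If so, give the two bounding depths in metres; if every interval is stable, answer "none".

Evaluate Δρ/ρ₀ = −αΔT + βΔS across each adjacent pair:
  14–34 m: −αΔT+βΔS = −(1.4 × 10⁻⁴)(+11.1)+(7.7 × 10⁻⁴)(-0.97) = -2.3 × 10⁻³ → UNSTABLE
  34–212 m: −αΔT+βΔS = −(1.4 × 10⁻⁴)(-5.2)+(7.7 × 10⁻⁴)(+0.31) = 9.7 × 10⁻⁴ → stable
The 14–34 m interval has Δρ < 0: lighter water underlies denser water.

14–34 m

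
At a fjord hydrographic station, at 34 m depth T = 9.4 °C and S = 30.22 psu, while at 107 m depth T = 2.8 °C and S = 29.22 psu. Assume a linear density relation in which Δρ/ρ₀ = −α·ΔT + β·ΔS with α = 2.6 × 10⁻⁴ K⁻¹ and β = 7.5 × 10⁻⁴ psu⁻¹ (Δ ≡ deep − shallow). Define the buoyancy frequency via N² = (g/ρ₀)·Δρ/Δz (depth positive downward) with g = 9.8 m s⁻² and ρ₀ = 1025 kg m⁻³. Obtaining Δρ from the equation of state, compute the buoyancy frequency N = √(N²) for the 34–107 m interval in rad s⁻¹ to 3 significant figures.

ΔT = -6.6 K, ΔS = -1.00 psu (deep − shallow).
Δρ/ρ₀ = −αΔT + βΔS = 1.716 × 10⁻³ − 7.50 × 10⁻⁴ = 9.66 × 10⁻⁴, so Δρ ≈ 0.9901 kg m⁻³.
N² = (g/ρ₀)·Δρ/Δz = g·(Δρ/ρ₀)/Δz = 9.8 × 9.66 × 10⁻⁴ / 73 = 1.2968 × 10⁻⁴ s⁻².
N = √(1.2968 × 10⁻⁴) = 0.011388 rad s⁻¹ ≈ 0.0114 rad s⁻¹.

0.0114 rad s⁻¹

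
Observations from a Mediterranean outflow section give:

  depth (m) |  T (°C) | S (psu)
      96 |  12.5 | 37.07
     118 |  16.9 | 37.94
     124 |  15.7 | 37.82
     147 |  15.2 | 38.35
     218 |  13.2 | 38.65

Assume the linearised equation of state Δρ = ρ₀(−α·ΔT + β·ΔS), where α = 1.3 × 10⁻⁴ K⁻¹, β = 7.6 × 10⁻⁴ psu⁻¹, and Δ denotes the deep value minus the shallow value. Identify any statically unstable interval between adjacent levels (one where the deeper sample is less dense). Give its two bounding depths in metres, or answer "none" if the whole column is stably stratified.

Evaluate Δρ/ρ₀ = −αΔT + βΔS across each adjacent pair:
  96–118 m: −αΔT+βΔS = −(1.3 × 10⁻⁴)(+4.4)+(7.6 × 10⁻⁴)(+0.87) = 8.9 × 10⁻⁵ → stable
  118–124 m: −αΔT+βΔS = −(1.3 × 10⁻⁴)(-1.2)+(7.6 × 10⁻⁴)(-0.12) = 6.5 × 10⁻⁵ → stable
  124–147 m: −αΔT+βΔS = −(1.3 × 10⁻⁴)(-0.5)+(7.6 × 10⁻⁴)(+0.53) = 4.7 × 10⁻⁴ → stable
  147–218 m: −αΔT+βΔS = −(1.3 × 10⁻⁴)(-2.0)+(7.6 × 10⁻⁴)(+0.30) = 4.9 × 10⁻⁴ → stable
Every interval has Δρ > 0: the column is stably stratified throughout.

none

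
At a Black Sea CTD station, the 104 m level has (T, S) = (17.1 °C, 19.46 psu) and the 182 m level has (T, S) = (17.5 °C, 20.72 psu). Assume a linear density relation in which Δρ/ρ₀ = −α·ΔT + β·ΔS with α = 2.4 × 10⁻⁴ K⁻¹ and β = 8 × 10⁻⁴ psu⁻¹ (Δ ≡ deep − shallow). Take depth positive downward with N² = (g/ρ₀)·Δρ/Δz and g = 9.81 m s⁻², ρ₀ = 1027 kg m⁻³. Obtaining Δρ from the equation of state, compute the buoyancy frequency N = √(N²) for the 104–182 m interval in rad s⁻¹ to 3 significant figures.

ΔT = +0.4 K, ΔS = +1.26 psu (deep − shallow).
Δρ/ρ₀ = −αΔT + βΔS = -9.60 × 10⁻⁵ + 1.008 × 10⁻³ = 9.12 × 10⁻⁴, so Δρ ≈ 0.9366 kg m⁻³.
N² = (g/ρ₀)·Δρ/Δz = g·(Δρ/ρ₀)/Δz = 9.81 × 9.12 × 10⁻⁴ / 78 = 1.1470 × 10⁻⁴ s⁻².
N = √(1.1470 × 10⁻⁴) = 0.010710 rad s⁻¹ ≈ 0.0107 rad s⁻¹.

0.0107 rad s⁻¹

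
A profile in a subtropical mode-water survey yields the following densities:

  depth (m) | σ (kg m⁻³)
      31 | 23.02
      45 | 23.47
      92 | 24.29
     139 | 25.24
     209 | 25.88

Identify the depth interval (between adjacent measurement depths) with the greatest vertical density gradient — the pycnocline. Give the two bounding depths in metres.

31–45 m

Compute the density gradient over each adjacent pair:
  31–45 m: Δρ/Δz = 0.45/14 = 0.032 kg m⁻⁴
  45–92 m: Δρ/Δz = 0.82/47 = 0.017 kg m⁻⁴
  92–139 m: Δρ/Δz = 0.95/47 = 0.020 kg m⁻⁴
  139–209 m: Δρ/Δz = 0.64/70 = 9.1 × 10⁻³ kg m⁻⁴
The largest gradient is in the 31–45 m interval — the pycnocline.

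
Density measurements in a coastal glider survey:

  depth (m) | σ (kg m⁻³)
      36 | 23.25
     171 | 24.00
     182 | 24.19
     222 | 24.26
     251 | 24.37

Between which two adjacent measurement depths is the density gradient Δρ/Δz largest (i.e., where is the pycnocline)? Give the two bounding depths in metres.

Compute the density gradient over each adjacent pair:
  36–171 m: Δρ/Δz = 0.75/135 = 5.6 × 10⁻³ kg m⁻⁴
  171–182 m: Δρ/Δz = 0.19/11 = 0.017 kg m⁻⁴
  182–222 m: Δρ/Δz = 0.07/40 = 1.8 × 10⁻³ kg m⁻⁴
  222–251 m: Δρ/Δz = 0.11/29 = 3.8 × 10⁻³ kg m⁻⁴
The largest gradient is in the 171–182 m interval — the pycnocline.

171–182 m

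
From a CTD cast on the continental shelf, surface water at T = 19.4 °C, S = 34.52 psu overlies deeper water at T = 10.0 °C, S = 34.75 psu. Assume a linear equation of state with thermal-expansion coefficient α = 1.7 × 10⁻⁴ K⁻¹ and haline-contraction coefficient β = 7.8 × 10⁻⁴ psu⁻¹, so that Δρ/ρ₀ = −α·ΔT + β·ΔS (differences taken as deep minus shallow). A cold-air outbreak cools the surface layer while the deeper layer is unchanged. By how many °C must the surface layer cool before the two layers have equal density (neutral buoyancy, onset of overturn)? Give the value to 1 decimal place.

Neutral buoyancy requires Δρ = 0, i.e. −α(T_deep − T_surf′) + β(S_deep − S_surf) = 0.
T_surf′ = T_deep − (β/α)·ΔS = 10.0 − (7.8 × 10⁻⁴/1.7 × 10⁻⁴)·(+0.23) = 8.945 °C.
Cooling required: 19.4 − (8.945) = 10.455 °C.

10.5 °C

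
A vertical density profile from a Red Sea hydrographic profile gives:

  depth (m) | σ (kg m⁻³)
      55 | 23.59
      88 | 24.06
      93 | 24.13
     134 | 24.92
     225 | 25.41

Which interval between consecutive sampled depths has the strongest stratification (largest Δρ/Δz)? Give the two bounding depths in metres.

93–134 m

Compute the density gradient over each adjacent pair:
  55–88 m: Δρ/Δz = 0.47/33 = 0.014 kg m⁻⁴
  88–93 m: Δρ/Δz = 0.07/5 = 0.014 kg m⁻⁴
  93–134 m: Δρ/Δz = 0.79/41 = 0.019 kg m⁻⁴
  134–225 m: Δρ/Δz = 0.49/91 = 5.4 × 10⁻³ kg m⁻⁴
The largest gradient is in the 93–134 m interval — the pycnocline.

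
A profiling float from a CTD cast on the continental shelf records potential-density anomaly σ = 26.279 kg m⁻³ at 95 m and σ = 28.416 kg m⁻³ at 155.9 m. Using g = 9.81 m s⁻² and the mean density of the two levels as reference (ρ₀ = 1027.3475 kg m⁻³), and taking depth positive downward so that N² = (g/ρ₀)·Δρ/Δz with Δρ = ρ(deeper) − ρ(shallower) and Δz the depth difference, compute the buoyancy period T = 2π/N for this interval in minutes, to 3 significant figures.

5.72 min

Δρ = 1028.416 − 1026.279 = 2.137 kg m⁻³ over Δz = 155.9 − 95 = 60.9 m.
N² = (9.81/1027.3475) × (2.137/60.9) = 3.3507 × 10⁻⁴ s⁻².
N = √(3.3507 × 10⁻⁴) = 0.018305 rad s⁻¹, so T = 2π/N = 343.25 s = 5.7208 min ≈ 5.72 min.
Since Δρ > 0 the layer is stably stratified.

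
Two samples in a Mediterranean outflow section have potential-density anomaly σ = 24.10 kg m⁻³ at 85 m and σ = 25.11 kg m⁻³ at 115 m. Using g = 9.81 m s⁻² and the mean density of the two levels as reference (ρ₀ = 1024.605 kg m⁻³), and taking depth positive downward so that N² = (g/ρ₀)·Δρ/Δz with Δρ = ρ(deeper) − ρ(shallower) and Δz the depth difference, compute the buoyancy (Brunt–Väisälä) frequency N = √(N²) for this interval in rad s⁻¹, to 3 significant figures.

0.0180 rad s⁻¹

Δρ = 1025.11 − 1024.10 = 1.01 kg m⁻³ over Δz = 115 − 85 = 30 m.
N² = (9.81/1024.605) × (1.01/30) = 3.2234 × 10⁻⁴ s⁻².
N = √(3.2234 × 10⁻⁴) = 0.017954 rad s⁻¹ ≈ 0.0180 rad s⁻¹.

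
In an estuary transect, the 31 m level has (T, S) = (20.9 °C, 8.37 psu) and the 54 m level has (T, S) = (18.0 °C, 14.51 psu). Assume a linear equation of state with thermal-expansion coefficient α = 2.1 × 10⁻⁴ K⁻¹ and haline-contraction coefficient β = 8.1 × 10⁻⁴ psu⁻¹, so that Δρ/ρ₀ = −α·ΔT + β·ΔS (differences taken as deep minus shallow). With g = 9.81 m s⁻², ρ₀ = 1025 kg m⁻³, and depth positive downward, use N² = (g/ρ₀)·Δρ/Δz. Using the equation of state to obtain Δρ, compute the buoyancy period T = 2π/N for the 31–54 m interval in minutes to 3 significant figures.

2.15 min

ΔT = -2.9 K, ΔS = +6.14 psu (deep − shallow).
Δρ/ρ₀ = −αΔT + βΔS = 6.09 × 10⁻⁴ + 4.9734 × 10⁻³ = 5.5824 × 10⁻³, so Δρ ≈ 5.722 kg m⁻³.
N² = (g/ρ₀)·Δρ/Δz = g·(Δρ/ρ₀)/Δz = 9.81 × 5.5824 × 10⁻³ / 23 = 2.3810 × 10⁻³ s⁻².
N = √(2.3810 × 10⁻³) = 0.048795 rad s⁻¹ → T = 2π/N = 128.77 s = 2.1462 min ≈ 2.15 min.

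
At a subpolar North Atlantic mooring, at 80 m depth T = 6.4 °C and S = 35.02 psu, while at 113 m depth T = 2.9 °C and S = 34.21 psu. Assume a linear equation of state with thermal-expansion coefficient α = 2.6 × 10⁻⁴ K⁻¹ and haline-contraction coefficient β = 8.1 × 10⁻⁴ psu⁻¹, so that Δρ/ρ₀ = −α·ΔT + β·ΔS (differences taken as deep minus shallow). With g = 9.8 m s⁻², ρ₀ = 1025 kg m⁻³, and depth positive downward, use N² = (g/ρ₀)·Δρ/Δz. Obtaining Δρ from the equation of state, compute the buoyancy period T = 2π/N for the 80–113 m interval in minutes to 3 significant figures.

12.1 min

ΔT = -3.5 K, ΔS = -0.81 psu (deep − shallow).
Δρ/ρ₀ = −αΔT + βΔS = 9.10 × 10⁻⁴ − 6.561 × 10⁻⁴ = 2.539 × 10⁻⁴, so Δρ ≈ 0.2602 kg m⁻³.
N² = (g/ρ₀)·Δρ/Δz = g·(Δρ/ρ₀)/Δz = 9.8 × 2.539 × 10⁻⁴ / 33 = 7.5401 × 10⁻⁵ s⁻².
N = √(7.5401 × 10⁻⁵) = 8.6834 × 10⁻³ rad s⁻¹ → T = 2π/N = 723.59 s = 12.060 min ≈ 12.1 min.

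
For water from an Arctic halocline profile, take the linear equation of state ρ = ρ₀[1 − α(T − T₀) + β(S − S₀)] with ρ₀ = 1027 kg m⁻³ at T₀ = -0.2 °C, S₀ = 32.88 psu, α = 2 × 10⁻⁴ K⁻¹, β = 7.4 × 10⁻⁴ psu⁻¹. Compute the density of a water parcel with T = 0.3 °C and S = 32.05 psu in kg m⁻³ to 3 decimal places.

1026.267 kg m⁻³

T − T₀ = +0.5 K, S − S₀ = -0.83 psu.
Bracket = 1 − α·(+0.5) + β·(-0.83) = 1 + (-7.142 × 10⁻⁴) = 0.9992858.
ρ = 1027 × 0.9992858 = 1026.267 kg m⁻³.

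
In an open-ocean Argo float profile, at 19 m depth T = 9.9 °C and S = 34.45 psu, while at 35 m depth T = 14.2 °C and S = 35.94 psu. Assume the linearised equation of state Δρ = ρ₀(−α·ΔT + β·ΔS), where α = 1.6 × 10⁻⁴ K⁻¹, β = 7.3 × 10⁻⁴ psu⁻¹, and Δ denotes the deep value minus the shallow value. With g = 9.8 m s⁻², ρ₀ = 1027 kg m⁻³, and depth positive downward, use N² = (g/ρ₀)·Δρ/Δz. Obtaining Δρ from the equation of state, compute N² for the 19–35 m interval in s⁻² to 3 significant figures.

ΔT = +4.3 K, ΔS = +1.49 psu (deep − shallow).
Δρ/ρ₀ = −αΔT + βΔS = -6.88 × 10⁻⁴ + 1.0877 × 10⁻³ = 3.997 × 10⁻⁴, so Δρ ≈ 0.4105 kg m⁻³.
N² = (g/ρ₀)·Δρ/Δz = g·(Δρ/ρ₀)/Δz = 9.8 × 3.997 × 10⁻⁴ / 16 = 2.4482 × 10⁻⁴ s⁻² ≈ 2.45 × 10⁻⁴ s⁻².

2.45 × 10⁻⁴ s⁻²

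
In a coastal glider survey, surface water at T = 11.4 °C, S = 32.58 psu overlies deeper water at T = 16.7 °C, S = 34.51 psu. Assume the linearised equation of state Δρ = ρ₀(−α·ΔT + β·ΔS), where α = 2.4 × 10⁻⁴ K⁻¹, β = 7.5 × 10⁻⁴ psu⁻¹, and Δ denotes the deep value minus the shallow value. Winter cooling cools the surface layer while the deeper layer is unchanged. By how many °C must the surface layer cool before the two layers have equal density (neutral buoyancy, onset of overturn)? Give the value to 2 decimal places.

0.73 °C

Neutral buoyancy requires Δρ = 0, i.e. −α(T_deep − T_surf′) + β(S_deep − S_surf) = 0.
T_surf′ = T_deep − (β/α)·ΔS = 16.7 − (7.5 × 10⁻⁴/2.4 × 10⁻⁴)·(+1.93) = 10.6687 °C.
Cooling required: 11.4 − (10.6687) = 0.7313 °C.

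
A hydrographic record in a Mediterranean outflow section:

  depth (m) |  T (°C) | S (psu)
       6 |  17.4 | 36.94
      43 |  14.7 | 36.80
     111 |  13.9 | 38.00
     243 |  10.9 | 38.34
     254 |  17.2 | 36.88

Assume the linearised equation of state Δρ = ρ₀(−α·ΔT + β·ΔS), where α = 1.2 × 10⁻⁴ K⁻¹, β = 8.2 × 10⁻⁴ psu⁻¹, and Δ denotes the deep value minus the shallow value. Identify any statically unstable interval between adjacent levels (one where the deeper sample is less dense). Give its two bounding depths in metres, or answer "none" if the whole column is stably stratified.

243–254 m

Evaluate Δρ/ρ₀ = −αΔT + βΔS across each adjacent pair:
  6–43 m: −αΔT+βΔS = −(1.2 × 10⁻⁴)(-2.7)+(8.2 × 10⁻⁴)(-0.14) = 2.1 × 10⁻⁴ → stable
  43–111 m: −αΔT+βΔS = −(1.2 × 10⁻⁴)(-0.8)+(8.2 × 10⁻⁴)(+1.20) = 1.1 × 10⁻³ → stable
  111–243 m: −αΔT+βΔS = −(1.2 × 10⁻⁴)(-3.0)+(8.2 × 10⁻⁴)(+0.34) = 6.4 × 10⁻⁴ → stable
  243–254 m: −αΔT+βΔS = −(1.2 × 10⁻⁴)(+6.3)+(8.2 × 10⁻⁴)(-1.46) = -2.0 × 10⁻³ → UNSTABLE
The 243–254 m interval has Δρ < 0: lighter water underlies denser water.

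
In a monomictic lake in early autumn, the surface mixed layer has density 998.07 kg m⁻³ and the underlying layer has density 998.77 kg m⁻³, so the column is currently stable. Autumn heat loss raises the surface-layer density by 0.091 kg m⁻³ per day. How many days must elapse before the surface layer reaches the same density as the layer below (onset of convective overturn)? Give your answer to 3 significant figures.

7.69 days

Density deficit of the surface layer: 998.77 − 998.07 = 0.7 kg m⁻³.
Required change = 0.7 / 0.091 = 7.69 days.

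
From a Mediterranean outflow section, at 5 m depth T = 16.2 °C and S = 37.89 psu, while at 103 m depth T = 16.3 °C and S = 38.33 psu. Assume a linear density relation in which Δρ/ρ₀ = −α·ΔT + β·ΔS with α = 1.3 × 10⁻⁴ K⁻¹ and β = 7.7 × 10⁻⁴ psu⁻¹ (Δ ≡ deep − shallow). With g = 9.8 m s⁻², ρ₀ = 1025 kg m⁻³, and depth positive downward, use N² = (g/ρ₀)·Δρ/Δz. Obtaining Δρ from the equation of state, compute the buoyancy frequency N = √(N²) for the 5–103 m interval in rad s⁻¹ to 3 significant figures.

ΔT = +0.1 K, ΔS = +0.44 psu (deep − shallow).
Δρ/ρ₀ = −αΔT + βΔS = -1.30 × 10⁻⁵ + 3.388 × 10⁻⁴ = 3.258 × 10⁻⁴, so Δρ ≈ 0.3339 kg m⁻³.
N² = (g/ρ₀)·Δρ/Δz = g·(Δρ/ρ₀)/Δz = 9.8 × 3.258 × 10⁻⁴ / 98 = 3.2580 × 10⁻⁵ s⁻².
N = √(3.2580 × 10⁻⁵) = 5.7079 × 10⁻³ rad s⁻¹ ≈ 5.71 × 10⁻³ rad s⁻¹.

5.71 × 10⁻³ rad s⁻¹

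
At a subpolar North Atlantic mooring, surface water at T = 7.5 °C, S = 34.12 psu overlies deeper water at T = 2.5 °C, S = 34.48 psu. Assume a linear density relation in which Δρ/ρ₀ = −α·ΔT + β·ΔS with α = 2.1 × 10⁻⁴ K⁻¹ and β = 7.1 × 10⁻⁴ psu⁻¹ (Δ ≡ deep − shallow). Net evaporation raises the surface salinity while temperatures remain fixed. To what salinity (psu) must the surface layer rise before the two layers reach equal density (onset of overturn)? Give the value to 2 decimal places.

Neutral buoyancy requires −α(T_deep − T_surf) + β(S_deep − S_surf′) = 0.
S_surf′ = S_deep − (α/β)·ΔT = 34.48 − (2.1 × 10⁻⁴/7.1 × 10⁻⁴)·(-5.0) = 35.9589 psu.
Increase required: 35.9589 − 34.12 = 1.8389 psu.

35.96 psu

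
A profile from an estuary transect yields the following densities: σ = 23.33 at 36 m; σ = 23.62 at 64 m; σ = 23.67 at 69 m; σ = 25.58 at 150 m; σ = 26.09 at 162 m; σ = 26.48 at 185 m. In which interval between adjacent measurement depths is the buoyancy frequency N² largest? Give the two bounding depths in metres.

Compute the density gradient over each adjacent pair:
  36–64 m: Δρ/Δz = 0.29/28 = 0.010 kg m⁻⁴
  64–69 m: Δρ/Δz = 0.05/5 = 0.010 kg m⁻⁴
  69–150 m: Δρ/Δz = 1.91/81 = 0.024 kg m⁻⁴
  150–162 m: Δρ/Δz = 0.51/12 = 0.043 kg m⁻⁴
  162–185 m: Δρ/Δz = 0.39/23 = 0.017 kg m⁻⁴
The largest gradient is in the 150–162 m interval — the pycnocline.

150–162 m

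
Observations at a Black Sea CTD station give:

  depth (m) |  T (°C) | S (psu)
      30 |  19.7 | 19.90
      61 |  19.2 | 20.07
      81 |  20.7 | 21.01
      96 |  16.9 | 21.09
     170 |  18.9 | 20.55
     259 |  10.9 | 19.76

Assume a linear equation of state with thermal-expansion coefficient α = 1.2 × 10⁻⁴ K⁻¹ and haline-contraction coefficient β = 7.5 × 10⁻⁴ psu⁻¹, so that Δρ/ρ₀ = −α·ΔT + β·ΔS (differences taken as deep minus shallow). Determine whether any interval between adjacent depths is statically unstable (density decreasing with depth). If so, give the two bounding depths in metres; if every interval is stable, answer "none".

Evaluate Δρ/ρ₀ = −αΔT + βΔS across each adjacent pair:
  30–61 m: −αΔT+βΔS = −(1.2 × 10⁻⁴)(-0.5)+(7.5 × 10⁻⁴)(+0.17) = 1.9 × 10⁻⁴ → stable
  61–81 m: −αΔT+βΔS = −(1.2 × 10⁻⁴)(+1.5)+(7.5 × 10⁻⁴)(+0.94) = 5.2 × 10⁻⁴ → stable
  81–96 m: −αΔT+βΔS = −(1.2 × 10⁻⁴)(-3.8)+(7.5 × 10⁻⁴)(+0.08) = 5.2 × 10⁻⁴ → stable
  96–170 m: −αΔT+βΔS = −(1.2 × 10⁻⁴)(+2.0)+(7.5 × 10⁻⁴)(-0.54) = -6.5 × 10⁻⁴ → UNSTABLE
  170–259 m: −αΔT+βΔS = −(1.2 × 10⁻⁴)(-8.0)+(7.5 × 10⁻⁴)(-0.79) = 3.7 × 10⁻⁴ → stable
The 96–170 m interval has Δρ < 0: lighter water underlies denser water.

96–170 m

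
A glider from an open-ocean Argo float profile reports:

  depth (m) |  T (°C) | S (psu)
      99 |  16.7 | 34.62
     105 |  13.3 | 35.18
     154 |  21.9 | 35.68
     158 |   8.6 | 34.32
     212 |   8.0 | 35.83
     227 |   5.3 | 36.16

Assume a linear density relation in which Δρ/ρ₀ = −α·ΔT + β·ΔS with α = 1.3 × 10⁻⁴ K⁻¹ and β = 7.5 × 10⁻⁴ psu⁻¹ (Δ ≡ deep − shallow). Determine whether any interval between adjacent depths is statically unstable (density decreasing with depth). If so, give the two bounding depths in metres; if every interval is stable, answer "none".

Evaluate Δρ/ρ₀ = −αΔT + βΔS across each adjacent pair:
  99–105 m: −αΔT+βΔS = −(1.3 × 10⁻⁴)(-3.4)+(7.5 × 10⁻⁴)(+0.56) = 8.6 × 10⁻⁴ → stable
  105–154 m: −αΔT+βΔS = −(1.3 × 10⁻⁴)(+8.6)+(7.5 × 10⁻⁴)(+0.50) = -7.4 × 10⁻⁴ → UNSTABLE
  154–158 m: −αΔT+βΔS = −(1.3 × 10⁻⁴)(-13.3)+(7.5 × 10⁻⁴)(-1.36) = 7.1 × 10⁻⁴ → stable
  158–212 m: −αΔT+βΔS = −(1.3 × 10⁻⁴)(-0.6)+(7.5 × 10⁻⁴)(+1.51) = 1.2 × 10⁻³ → stable
  212–227 m: −αΔT+βΔS = −(1.3 × 10⁻⁴)(-2.7)+(7.5 × 10⁻⁴)(+0.33) = 6.0 × 10⁻⁴ → stable
The 105–154 m interval has Δρ < 0: lighter water underlies denser water.

105–154 m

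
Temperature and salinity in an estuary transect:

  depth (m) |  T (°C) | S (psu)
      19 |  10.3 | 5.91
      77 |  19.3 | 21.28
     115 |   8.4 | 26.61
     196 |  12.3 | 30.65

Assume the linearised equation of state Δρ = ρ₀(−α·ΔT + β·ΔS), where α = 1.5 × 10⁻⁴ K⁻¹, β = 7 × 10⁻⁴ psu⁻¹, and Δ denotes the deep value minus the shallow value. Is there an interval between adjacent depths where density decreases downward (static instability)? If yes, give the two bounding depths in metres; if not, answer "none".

none

Evaluate Δρ/ρ₀ = −αΔT + βΔS across each adjacent pair:
  19–77 m: −αΔT+βΔS = −(1.5 × 10⁻⁴)(+9.0)+(7 × 10⁻⁴)(+15.37) = 9.4 × 10⁻³ → stable
  77–115 m: −αΔT+βΔS = −(1.5 × 10⁻⁴)(-10.9)+(7 × 10⁻⁴)(+5.33) = 5.4 × 10⁻³ → stable
  115–196 m: −αΔT+βΔS = −(1.5 × 10⁻⁴)(+3.9)+(7 × 10⁻⁴)(+4.04) = 2.2 × 10⁻³ → stable
Every interval has Δρ > 0: the column is stably stratified throughout.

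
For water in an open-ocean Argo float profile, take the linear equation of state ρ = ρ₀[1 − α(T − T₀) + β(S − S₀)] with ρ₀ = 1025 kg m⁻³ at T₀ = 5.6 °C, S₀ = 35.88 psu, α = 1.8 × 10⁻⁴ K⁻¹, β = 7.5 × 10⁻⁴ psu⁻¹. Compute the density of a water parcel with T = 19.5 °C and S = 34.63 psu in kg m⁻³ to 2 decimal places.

1021.47 kg m⁻³

T − T₀ = +13.9 K, S − S₀ = -1.25 psu.
Bracket = 1 − α·(+13.9) + β·(-1.25) = 1 + (-3.4395 × 10⁻³) = 0.9965605.
ρ = 1025 × 0.9965605 = 1021.47 kg m⁻³.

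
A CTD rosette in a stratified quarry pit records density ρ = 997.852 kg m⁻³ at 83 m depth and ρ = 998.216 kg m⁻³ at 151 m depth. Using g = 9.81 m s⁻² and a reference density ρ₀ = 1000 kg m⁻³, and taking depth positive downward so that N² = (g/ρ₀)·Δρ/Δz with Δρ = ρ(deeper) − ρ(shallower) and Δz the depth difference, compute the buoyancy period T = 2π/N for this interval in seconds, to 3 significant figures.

867 s

Δρ = 998.216 − 997.852 = 0.364 kg m⁻³ over Δz = 151 − 83 = 68 m.
N² = (9.81/1000) × (0.364/68) = 5.2512 × 10⁻⁵ s⁻².
N = √(5.2512 × 10⁻⁵) = 7.2465 × 10⁻³ rad s⁻¹, so T = 2π/N = 867.06 s ≈ 867 s.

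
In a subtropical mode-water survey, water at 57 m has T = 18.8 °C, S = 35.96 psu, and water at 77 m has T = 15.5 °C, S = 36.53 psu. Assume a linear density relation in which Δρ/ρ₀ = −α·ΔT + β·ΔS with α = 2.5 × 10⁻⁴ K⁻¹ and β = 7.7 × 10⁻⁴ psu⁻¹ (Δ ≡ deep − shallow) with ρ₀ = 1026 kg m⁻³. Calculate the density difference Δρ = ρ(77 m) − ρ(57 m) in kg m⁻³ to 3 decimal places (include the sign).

ΔT = -3.3 K, ΔS = +0.57 psu (deep − shallow).
Δρ/ρ₀ = −(2.5 × 10⁻⁴)(-3.3) + (7.7 × 10⁻⁴)(+0.57) = 1.2639 × 10⁻³.
Δρ = 1026 × (1.2639 × 10⁻³) = +1.297 kg m⁻³.
Positive Δρ: denser below, stable.

+1.297 kg m⁻³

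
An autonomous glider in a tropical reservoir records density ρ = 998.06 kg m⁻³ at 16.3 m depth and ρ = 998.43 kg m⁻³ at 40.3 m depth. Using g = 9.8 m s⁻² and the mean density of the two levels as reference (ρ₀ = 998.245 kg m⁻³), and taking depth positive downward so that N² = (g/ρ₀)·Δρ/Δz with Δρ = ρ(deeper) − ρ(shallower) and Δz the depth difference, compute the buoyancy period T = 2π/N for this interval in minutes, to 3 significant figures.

8.51 min

Δρ = 998.43 − 998.06 = 0.37 kg m⁻³ over Δz = 40.3 − 16.3 = 24 m.
N² = (9.8/998.245) × (0.37/24) = 1.5135 × 10⁻⁴ s⁻².
N = √(1.5135 × 10⁻⁴) = 0.012302 rad s⁻¹, so T = 2π/N = 510.75 s = 8.5125 min ≈ 8.51 min.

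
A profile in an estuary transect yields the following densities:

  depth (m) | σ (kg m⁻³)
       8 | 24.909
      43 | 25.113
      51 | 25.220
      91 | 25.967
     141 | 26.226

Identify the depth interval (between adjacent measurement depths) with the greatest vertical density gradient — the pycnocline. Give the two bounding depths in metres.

Compute the density gradient over each adjacent pair:
  8–43 m: Δρ/Δz = 0.204/35 = 5.8 × 10⁻³ kg m⁻⁴
  43–51 m: Δρ/Δz = 0.107/8 = 0.013 kg m⁻⁴
  51–91 m: Δρ/Δz = 0.747/40 = 0.019 kg m⁻⁴
  91–141 m: Δρ/Δz = 0.259/50 = 5.2 × 10⁻³ kg m⁻⁴
The largest gradient is in the 51–91 m interval — the pycnocline.

51–91 m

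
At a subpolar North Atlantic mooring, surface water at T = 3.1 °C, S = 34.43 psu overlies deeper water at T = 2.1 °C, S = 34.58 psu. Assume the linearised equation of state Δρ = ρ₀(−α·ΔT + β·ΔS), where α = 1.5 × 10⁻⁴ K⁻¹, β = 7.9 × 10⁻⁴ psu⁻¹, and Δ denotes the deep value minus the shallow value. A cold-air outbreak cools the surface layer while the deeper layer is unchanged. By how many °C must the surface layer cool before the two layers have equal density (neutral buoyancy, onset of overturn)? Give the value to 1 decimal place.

1.8 °C

Neutral buoyancy requires Δρ = 0, i.e. −α(T_deep − T_surf′) + β(S_deep − S_surf) = 0.
T_surf′ = T_deep − (β/α)·ΔS = 2.1 − (7.9 × 10⁻⁴/1.5 × 10⁻⁴)·(+0.15) = 1.310 °C.
Cooling required: 3.1 − (1.310) = 1.790 °C.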